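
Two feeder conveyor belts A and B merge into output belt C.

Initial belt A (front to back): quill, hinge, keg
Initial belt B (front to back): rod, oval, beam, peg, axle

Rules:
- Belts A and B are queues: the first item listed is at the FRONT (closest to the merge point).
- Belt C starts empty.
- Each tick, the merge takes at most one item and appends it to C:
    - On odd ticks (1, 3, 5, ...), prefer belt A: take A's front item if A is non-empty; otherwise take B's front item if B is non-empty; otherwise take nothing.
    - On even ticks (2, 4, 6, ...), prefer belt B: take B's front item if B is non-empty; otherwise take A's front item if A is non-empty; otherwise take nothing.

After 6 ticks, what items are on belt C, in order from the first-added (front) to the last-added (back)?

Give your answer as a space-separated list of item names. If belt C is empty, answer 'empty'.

Answer: quill rod hinge oval keg beam

Derivation:
Tick 1: prefer A, take quill from A; A=[hinge,keg] B=[rod,oval,beam,peg,axle] C=[quill]
Tick 2: prefer B, take rod from B; A=[hinge,keg] B=[oval,beam,peg,axle] C=[quill,rod]
Tick 3: prefer A, take hinge from A; A=[keg] B=[oval,beam,peg,axle] C=[quill,rod,hinge]
Tick 4: prefer B, take oval from B; A=[keg] B=[beam,peg,axle] C=[quill,rod,hinge,oval]
Tick 5: prefer A, take keg from A; A=[-] B=[beam,peg,axle] C=[quill,rod,hinge,oval,keg]
Tick 6: prefer B, take beam from B; A=[-] B=[peg,axle] C=[quill,rod,hinge,oval,keg,beam]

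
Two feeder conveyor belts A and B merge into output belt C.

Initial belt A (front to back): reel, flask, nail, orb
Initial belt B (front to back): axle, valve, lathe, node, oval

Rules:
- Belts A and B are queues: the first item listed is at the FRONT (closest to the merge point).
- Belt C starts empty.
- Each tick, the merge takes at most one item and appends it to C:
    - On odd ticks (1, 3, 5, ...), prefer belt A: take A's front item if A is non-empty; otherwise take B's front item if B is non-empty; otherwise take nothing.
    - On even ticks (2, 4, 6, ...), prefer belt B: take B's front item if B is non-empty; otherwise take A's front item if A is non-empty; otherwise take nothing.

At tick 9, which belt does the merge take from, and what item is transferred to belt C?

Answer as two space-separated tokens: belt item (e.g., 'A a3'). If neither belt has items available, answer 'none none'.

Tick 1: prefer A, take reel from A; A=[flask,nail,orb] B=[axle,valve,lathe,node,oval] C=[reel]
Tick 2: prefer B, take axle from B; A=[flask,nail,orb] B=[valve,lathe,node,oval] C=[reel,axle]
Tick 3: prefer A, take flask from A; A=[nail,orb] B=[valve,lathe,node,oval] C=[reel,axle,flask]
Tick 4: prefer B, take valve from B; A=[nail,orb] B=[lathe,node,oval] C=[reel,axle,flask,valve]
Tick 5: prefer A, take nail from A; A=[orb] B=[lathe,node,oval] C=[reel,axle,flask,valve,nail]
Tick 6: prefer B, take lathe from B; A=[orb] B=[node,oval] C=[reel,axle,flask,valve,nail,lathe]
Tick 7: prefer A, take orb from A; A=[-] B=[node,oval] C=[reel,axle,flask,valve,nail,lathe,orb]
Tick 8: prefer B, take node from B; A=[-] B=[oval] C=[reel,axle,flask,valve,nail,lathe,orb,node]
Tick 9: prefer A, take oval from B; A=[-] B=[-] C=[reel,axle,flask,valve,nail,lathe,orb,node,oval]

Answer: B oval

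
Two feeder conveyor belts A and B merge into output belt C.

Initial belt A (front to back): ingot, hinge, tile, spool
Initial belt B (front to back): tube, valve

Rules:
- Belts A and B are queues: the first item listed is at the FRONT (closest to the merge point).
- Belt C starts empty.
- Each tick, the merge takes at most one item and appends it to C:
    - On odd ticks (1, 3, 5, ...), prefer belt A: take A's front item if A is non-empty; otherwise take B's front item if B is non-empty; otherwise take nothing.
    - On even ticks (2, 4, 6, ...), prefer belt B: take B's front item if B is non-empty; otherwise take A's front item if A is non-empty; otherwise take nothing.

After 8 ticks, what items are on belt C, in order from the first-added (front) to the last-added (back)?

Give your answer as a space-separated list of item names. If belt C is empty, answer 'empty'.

Answer: ingot tube hinge valve tile spool

Derivation:
Tick 1: prefer A, take ingot from A; A=[hinge,tile,spool] B=[tube,valve] C=[ingot]
Tick 2: prefer B, take tube from B; A=[hinge,tile,spool] B=[valve] C=[ingot,tube]
Tick 3: prefer A, take hinge from A; A=[tile,spool] B=[valve] C=[ingot,tube,hinge]
Tick 4: prefer B, take valve from B; A=[tile,spool] B=[-] C=[ingot,tube,hinge,valve]
Tick 5: prefer A, take tile from A; A=[spool] B=[-] C=[ingot,tube,hinge,valve,tile]
Tick 6: prefer B, take spool from A; A=[-] B=[-] C=[ingot,tube,hinge,valve,tile,spool]
Tick 7: prefer A, both empty, nothing taken; A=[-] B=[-] C=[ingot,tube,hinge,valve,tile,spool]
Tick 8: prefer B, both empty, nothing taken; A=[-] B=[-] C=[ingot,tube,hinge,valve,tile,spool]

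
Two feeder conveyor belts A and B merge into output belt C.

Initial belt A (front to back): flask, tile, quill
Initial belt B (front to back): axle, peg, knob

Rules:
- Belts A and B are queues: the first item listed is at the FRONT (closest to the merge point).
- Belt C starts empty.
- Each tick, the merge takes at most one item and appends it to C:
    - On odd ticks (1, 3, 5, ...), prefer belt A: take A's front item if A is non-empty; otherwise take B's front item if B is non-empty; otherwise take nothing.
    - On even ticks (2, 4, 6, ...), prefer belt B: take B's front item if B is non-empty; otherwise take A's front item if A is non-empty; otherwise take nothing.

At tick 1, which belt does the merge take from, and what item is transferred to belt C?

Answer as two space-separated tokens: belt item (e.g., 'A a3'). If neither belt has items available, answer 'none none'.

Answer: A flask

Derivation:
Tick 1: prefer A, take flask from A; A=[tile,quill] B=[axle,peg,knob] C=[flask]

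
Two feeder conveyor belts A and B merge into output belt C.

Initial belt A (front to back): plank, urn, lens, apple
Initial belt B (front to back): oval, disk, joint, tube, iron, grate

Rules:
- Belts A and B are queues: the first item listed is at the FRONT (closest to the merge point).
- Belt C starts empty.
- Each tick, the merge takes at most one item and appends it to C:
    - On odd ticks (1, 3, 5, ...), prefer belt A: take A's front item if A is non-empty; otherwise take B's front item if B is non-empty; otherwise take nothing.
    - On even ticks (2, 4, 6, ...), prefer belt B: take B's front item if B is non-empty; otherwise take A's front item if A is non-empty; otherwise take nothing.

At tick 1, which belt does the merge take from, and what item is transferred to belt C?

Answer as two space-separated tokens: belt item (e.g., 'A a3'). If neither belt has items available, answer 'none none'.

Answer: A plank

Derivation:
Tick 1: prefer A, take plank from A; A=[urn,lens,apple] B=[oval,disk,joint,tube,iron,grate] C=[plank]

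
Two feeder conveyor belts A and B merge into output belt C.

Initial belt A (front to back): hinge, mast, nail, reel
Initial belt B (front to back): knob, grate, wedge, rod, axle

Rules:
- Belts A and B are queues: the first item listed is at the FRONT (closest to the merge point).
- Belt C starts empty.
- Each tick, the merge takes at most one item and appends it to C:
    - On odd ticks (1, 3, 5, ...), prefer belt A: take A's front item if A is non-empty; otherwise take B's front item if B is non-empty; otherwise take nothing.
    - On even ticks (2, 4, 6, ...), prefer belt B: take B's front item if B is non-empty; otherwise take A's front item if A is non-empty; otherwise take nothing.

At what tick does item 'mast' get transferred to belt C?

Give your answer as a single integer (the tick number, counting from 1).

Tick 1: prefer A, take hinge from A; A=[mast,nail,reel] B=[knob,grate,wedge,rod,axle] C=[hinge]
Tick 2: prefer B, take knob from B; A=[mast,nail,reel] B=[grate,wedge,rod,axle] C=[hinge,knob]
Tick 3: prefer A, take mast from A; A=[nail,reel] B=[grate,wedge,rod,axle] C=[hinge,knob,mast]

Answer: 3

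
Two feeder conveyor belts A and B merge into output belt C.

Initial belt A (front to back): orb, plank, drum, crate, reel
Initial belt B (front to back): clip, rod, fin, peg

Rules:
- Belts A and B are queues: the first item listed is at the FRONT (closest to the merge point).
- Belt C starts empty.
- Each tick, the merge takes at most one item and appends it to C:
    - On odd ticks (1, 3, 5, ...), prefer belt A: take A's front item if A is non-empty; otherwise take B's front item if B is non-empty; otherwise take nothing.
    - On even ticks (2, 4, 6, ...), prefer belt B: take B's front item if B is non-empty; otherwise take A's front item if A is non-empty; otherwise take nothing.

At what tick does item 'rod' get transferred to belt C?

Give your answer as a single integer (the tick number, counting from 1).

Tick 1: prefer A, take orb from A; A=[plank,drum,crate,reel] B=[clip,rod,fin,peg] C=[orb]
Tick 2: prefer B, take clip from B; A=[plank,drum,crate,reel] B=[rod,fin,peg] C=[orb,clip]
Tick 3: prefer A, take plank from A; A=[drum,crate,reel] B=[rod,fin,peg] C=[orb,clip,plank]
Tick 4: prefer B, take rod from B; A=[drum,crate,reel] B=[fin,peg] C=[orb,clip,plank,rod]

Answer: 4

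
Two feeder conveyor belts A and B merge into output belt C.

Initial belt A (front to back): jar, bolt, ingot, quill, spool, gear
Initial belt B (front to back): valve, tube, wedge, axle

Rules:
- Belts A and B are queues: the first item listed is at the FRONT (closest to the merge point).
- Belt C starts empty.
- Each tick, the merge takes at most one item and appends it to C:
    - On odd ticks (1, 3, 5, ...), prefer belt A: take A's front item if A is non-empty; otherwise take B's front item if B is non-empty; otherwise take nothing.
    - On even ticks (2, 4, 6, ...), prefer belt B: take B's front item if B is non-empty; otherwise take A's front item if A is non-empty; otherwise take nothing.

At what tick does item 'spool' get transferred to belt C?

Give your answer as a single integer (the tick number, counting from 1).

Answer: 9

Derivation:
Tick 1: prefer A, take jar from A; A=[bolt,ingot,quill,spool,gear] B=[valve,tube,wedge,axle] C=[jar]
Tick 2: prefer B, take valve from B; A=[bolt,ingot,quill,spool,gear] B=[tube,wedge,axle] C=[jar,valve]
Tick 3: prefer A, take bolt from A; A=[ingot,quill,spool,gear] B=[tube,wedge,axle] C=[jar,valve,bolt]
Tick 4: prefer B, take tube from B; A=[ingot,quill,spool,gear] B=[wedge,axle] C=[jar,valve,bolt,tube]
Tick 5: prefer A, take ingot from A; A=[quill,spool,gear] B=[wedge,axle] C=[jar,valve,bolt,tube,ingot]
Tick 6: prefer B, take wedge from B; A=[quill,spool,gear] B=[axle] C=[jar,valve,bolt,tube,ingot,wedge]
Tick 7: prefer A, take quill from A; A=[spool,gear] B=[axle] C=[jar,valve,bolt,tube,ingot,wedge,quill]
Tick 8: prefer B, take axle from B; A=[spool,gear] B=[-] C=[jar,valve,bolt,tube,ingot,wedge,quill,axle]
Tick 9: prefer A, take spool from A; A=[gear] B=[-] C=[jar,valve,bolt,tube,ingot,wedge,quill,axle,spool]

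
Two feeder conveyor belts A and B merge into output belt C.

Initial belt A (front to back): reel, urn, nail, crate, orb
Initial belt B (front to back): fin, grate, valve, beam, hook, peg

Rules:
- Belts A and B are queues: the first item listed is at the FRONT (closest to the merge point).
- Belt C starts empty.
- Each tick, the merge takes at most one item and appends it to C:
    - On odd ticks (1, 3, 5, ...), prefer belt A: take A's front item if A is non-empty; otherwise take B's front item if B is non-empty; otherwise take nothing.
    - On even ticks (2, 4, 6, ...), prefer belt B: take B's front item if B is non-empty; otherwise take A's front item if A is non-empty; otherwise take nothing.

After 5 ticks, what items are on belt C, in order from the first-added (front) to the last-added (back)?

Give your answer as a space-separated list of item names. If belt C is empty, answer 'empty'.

Tick 1: prefer A, take reel from A; A=[urn,nail,crate,orb] B=[fin,grate,valve,beam,hook,peg] C=[reel]
Tick 2: prefer B, take fin from B; A=[urn,nail,crate,orb] B=[grate,valve,beam,hook,peg] C=[reel,fin]
Tick 3: prefer A, take urn from A; A=[nail,crate,orb] B=[grate,valve,beam,hook,peg] C=[reel,fin,urn]
Tick 4: prefer B, take grate from B; A=[nail,crate,orb] B=[valve,beam,hook,peg] C=[reel,fin,urn,grate]
Tick 5: prefer A, take nail from A; A=[crate,orb] B=[valve,beam,hook,peg] C=[reel,fin,urn,grate,nail]

Answer: reel fin urn grate nail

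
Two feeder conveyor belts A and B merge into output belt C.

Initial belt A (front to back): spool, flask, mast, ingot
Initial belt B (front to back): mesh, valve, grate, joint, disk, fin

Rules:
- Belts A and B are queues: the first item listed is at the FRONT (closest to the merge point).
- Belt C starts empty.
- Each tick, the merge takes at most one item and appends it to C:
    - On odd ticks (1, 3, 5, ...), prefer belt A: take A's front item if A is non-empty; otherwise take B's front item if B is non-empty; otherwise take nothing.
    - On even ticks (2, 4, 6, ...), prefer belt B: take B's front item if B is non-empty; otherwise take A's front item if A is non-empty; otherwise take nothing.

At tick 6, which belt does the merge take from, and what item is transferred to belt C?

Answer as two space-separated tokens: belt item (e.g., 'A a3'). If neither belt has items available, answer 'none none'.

Answer: B grate

Derivation:
Tick 1: prefer A, take spool from A; A=[flask,mast,ingot] B=[mesh,valve,grate,joint,disk,fin] C=[spool]
Tick 2: prefer B, take mesh from B; A=[flask,mast,ingot] B=[valve,grate,joint,disk,fin] C=[spool,mesh]
Tick 3: prefer A, take flask from A; A=[mast,ingot] B=[valve,grate,joint,disk,fin] C=[spool,mesh,flask]
Tick 4: prefer B, take valve from B; A=[mast,ingot] B=[grate,joint,disk,fin] C=[spool,mesh,flask,valve]
Tick 5: prefer A, take mast from A; A=[ingot] B=[grate,joint,disk,fin] C=[spool,mesh,flask,valve,mast]
Tick 6: prefer B, take grate from B; A=[ingot] B=[joint,disk,fin] C=[spool,mesh,flask,valve,mast,grate]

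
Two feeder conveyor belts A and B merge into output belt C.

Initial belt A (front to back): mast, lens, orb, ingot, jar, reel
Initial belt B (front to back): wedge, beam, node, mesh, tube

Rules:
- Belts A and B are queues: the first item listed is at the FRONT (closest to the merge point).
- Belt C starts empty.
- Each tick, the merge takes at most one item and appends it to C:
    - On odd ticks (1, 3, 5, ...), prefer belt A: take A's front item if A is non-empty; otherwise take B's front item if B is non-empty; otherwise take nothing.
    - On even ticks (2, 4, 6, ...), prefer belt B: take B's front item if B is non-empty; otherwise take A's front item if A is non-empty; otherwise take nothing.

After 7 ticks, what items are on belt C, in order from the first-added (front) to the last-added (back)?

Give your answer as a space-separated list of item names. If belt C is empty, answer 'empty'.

Tick 1: prefer A, take mast from A; A=[lens,orb,ingot,jar,reel] B=[wedge,beam,node,mesh,tube] C=[mast]
Tick 2: prefer B, take wedge from B; A=[lens,orb,ingot,jar,reel] B=[beam,node,mesh,tube] C=[mast,wedge]
Tick 3: prefer A, take lens from A; A=[orb,ingot,jar,reel] B=[beam,node,mesh,tube] C=[mast,wedge,lens]
Tick 4: prefer B, take beam from B; A=[orb,ingot,jar,reel] B=[node,mesh,tube] C=[mast,wedge,lens,beam]
Tick 5: prefer A, take orb from A; A=[ingot,jar,reel] B=[node,mesh,tube] C=[mast,wedge,lens,beam,orb]
Tick 6: prefer B, take node from B; A=[ingot,jar,reel] B=[mesh,tube] C=[mast,wedge,lens,beam,orb,node]
Tick 7: prefer A, take ingot from A; A=[jar,reel] B=[mesh,tube] C=[mast,wedge,lens,beam,orb,node,ingot]

Answer: mast wedge lens beam orb node ingot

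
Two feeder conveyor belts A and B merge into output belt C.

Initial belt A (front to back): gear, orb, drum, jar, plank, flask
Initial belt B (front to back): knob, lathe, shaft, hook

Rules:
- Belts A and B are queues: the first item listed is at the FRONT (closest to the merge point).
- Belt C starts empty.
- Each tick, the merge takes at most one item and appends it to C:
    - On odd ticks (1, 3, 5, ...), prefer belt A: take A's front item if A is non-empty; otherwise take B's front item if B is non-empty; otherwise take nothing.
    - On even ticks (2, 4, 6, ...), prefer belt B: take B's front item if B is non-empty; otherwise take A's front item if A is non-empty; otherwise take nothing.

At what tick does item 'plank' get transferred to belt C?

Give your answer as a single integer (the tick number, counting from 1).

Answer: 9

Derivation:
Tick 1: prefer A, take gear from A; A=[orb,drum,jar,plank,flask] B=[knob,lathe,shaft,hook] C=[gear]
Tick 2: prefer B, take knob from B; A=[orb,drum,jar,plank,flask] B=[lathe,shaft,hook] C=[gear,knob]
Tick 3: prefer A, take orb from A; A=[drum,jar,plank,flask] B=[lathe,shaft,hook] C=[gear,knob,orb]
Tick 4: prefer B, take lathe from B; A=[drum,jar,plank,flask] B=[shaft,hook] C=[gear,knob,orb,lathe]
Tick 5: prefer A, take drum from A; A=[jar,plank,flask] B=[shaft,hook] C=[gear,knob,orb,lathe,drum]
Tick 6: prefer B, take shaft from B; A=[jar,plank,flask] B=[hook] C=[gear,knob,orb,lathe,drum,shaft]
Tick 7: prefer A, take jar from A; A=[plank,flask] B=[hook] C=[gear,knob,orb,lathe,drum,shaft,jar]
Tick 8: prefer B, take hook from B; A=[plank,flask] B=[-] C=[gear,knob,orb,lathe,drum,shaft,jar,hook]
Tick 9: prefer A, take plank from A; A=[flask] B=[-] C=[gear,knob,orb,lathe,drum,shaft,jar,hook,plank]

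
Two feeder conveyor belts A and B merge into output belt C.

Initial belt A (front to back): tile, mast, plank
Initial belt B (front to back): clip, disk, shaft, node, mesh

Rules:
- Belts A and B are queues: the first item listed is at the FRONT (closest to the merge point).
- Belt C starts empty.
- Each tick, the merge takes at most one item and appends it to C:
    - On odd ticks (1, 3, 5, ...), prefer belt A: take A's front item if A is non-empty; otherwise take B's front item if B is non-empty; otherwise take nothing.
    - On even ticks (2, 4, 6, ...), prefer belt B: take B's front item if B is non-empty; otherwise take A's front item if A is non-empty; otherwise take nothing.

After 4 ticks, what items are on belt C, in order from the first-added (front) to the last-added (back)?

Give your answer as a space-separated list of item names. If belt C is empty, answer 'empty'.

Tick 1: prefer A, take tile from A; A=[mast,plank] B=[clip,disk,shaft,node,mesh] C=[tile]
Tick 2: prefer B, take clip from B; A=[mast,plank] B=[disk,shaft,node,mesh] C=[tile,clip]
Tick 3: prefer A, take mast from A; A=[plank] B=[disk,shaft,node,mesh] C=[tile,clip,mast]
Tick 4: prefer B, take disk from B; A=[plank] B=[shaft,node,mesh] C=[tile,clip,mast,disk]

Answer: tile clip mast disk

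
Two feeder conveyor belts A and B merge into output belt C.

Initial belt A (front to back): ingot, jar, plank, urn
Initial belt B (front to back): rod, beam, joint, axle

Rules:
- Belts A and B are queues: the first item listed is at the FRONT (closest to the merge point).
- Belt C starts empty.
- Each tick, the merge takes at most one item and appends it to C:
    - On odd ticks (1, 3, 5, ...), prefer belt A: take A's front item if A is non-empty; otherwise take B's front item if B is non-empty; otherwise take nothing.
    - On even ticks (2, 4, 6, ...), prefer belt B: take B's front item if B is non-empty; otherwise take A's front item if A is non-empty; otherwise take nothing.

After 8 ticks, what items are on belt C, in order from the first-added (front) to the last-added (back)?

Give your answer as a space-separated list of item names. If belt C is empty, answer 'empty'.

Tick 1: prefer A, take ingot from A; A=[jar,plank,urn] B=[rod,beam,joint,axle] C=[ingot]
Tick 2: prefer B, take rod from B; A=[jar,plank,urn] B=[beam,joint,axle] C=[ingot,rod]
Tick 3: prefer A, take jar from A; A=[plank,urn] B=[beam,joint,axle] C=[ingot,rod,jar]
Tick 4: prefer B, take beam from B; A=[plank,urn] B=[joint,axle] C=[ingot,rod,jar,beam]
Tick 5: prefer A, take plank from A; A=[urn] B=[joint,axle] C=[ingot,rod,jar,beam,plank]
Tick 6: prefer B, take joint from B; A=[urn] B=[axle] C=[ingot,rod,jar,beam,plank,joint]
Tick 7: prefer A, take urn from A; A=[-] B=[axle] C=[ingot,rod,jar,beam,plank,joint,urn]
Tick 8: prefer B, take axle from B; A=[-] B=[-] C=[ingot,rod,jar,beam,plank,joint,urn,axle]

Answer: ingot rod jar beam plank joint urn axle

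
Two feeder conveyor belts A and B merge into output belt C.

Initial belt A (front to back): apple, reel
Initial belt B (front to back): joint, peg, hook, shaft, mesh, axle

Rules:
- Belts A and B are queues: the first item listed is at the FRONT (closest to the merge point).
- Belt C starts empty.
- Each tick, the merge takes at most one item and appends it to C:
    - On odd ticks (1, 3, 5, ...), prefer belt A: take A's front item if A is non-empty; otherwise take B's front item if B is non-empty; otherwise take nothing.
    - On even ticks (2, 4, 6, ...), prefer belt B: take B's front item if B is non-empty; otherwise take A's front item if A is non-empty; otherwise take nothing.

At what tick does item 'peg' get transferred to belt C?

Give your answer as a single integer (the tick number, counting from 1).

Answer: 4

Derivation:
Tick 1: prefer A, take apple from A; A=[reel] B=[joint,peg,hook,shaft,mesh,axle] C=[apple]
Tick 2: prefer B, take joint from B; A=[reel] B=[peg,hook,shaft,mesh,axle] C=[apple,joint]
Tick 3: prefer A, take reel from A; A=[-] B=[peg,hook,shaft,mesh,axle] C=[apple,joint,reel]
Tick 4: prefer B, take peg from B; A=[-] B=[hook,shaft,mesh,axle] C=[apple,joint,reel,peg]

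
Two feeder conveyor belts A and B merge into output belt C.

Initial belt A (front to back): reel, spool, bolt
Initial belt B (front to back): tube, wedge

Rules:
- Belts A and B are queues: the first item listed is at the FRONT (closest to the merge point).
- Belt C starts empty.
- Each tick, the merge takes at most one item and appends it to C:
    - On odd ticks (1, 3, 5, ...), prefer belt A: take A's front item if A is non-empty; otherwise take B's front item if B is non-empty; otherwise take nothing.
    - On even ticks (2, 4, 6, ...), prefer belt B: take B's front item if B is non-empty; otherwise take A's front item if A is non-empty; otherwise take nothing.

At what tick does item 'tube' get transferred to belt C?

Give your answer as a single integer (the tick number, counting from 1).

Answer: 2

Derivation:
Tick 1: prefer A, take reel from A; A=[spool,bolt] B=[tube,wedge] C=[reel]
Tick 2: prefer B, take tube from B; A=[spool,bolt] B=[wedge] C=[reel,tube]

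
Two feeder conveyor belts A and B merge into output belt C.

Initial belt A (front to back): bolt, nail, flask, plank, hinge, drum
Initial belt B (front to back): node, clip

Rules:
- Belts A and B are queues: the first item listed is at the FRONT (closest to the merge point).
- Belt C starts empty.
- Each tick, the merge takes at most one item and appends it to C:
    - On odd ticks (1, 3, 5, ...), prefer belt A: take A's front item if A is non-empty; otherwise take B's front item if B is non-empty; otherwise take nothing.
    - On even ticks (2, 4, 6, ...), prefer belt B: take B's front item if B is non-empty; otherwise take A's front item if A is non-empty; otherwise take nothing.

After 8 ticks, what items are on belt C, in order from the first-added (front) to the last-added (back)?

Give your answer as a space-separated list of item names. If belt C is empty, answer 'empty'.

Answer: bolt node nail clip flask plank hinge drum

Derivation:
Tick 1: prefer A, take bolt from A; A=[nail,flask,plank,hinge,drum] B=[node,clip] C=[bolt]
Tick 2: prefer B, take node from B; A=[nail,flask,plank,hinge,drum] B=[clip] C=[bolt,node]
Tick 3: prefer A, take nail from A; A=[flask,plank,hinge,drum] B=[clip] C=[bolt,node,nail]
Tick 4: prefer B, take clip from B; A=[flask,plank,hinge,drum] B=[-] C=[bolt,node,nail,clip]
Tick 5: prefer A, take flask from A; A=[plank,hinge,drum] B=[-] C=[bolt,node,nail,clip,flask]
Tick 6: prefer B, take plank from A; A=[hinge,drum] B=[-] C=[bolt,node,nail,clip,flask,plank]
Tick 7: prefer A, take hinge from A; A=[drum] B=[-] C=[bolt,node,nail,clip,flask,plank,hinge]
Tick 8: prefer B, take drum from A; A=[-] B=[-] C=[bolt,node,nail,clip,flask,plank,hinge,drum]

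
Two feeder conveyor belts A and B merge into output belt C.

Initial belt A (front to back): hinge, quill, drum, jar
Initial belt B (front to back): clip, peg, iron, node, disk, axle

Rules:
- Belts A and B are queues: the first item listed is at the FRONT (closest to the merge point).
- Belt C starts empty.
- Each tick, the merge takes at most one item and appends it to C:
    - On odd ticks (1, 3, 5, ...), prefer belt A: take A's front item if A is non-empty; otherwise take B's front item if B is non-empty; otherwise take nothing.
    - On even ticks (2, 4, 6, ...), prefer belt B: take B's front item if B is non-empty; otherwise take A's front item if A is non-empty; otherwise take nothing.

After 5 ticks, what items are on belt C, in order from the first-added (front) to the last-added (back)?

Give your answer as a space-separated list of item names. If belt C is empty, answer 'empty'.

Tick 1: prefer A, take hinge from A; A=[quill,drum,jar] B=[clip,peg,iron,node,disk,axle] C=[hinge]
Tick 2: prefer B, take clip from B; A=[quill,drum,jar] B=[peg,iron,node,disk,axle] C=[hinge,clip]
Tick 3: prefer A, take quill from A; A=[drum,jar] B=[peg,iron,node,disk,axle] C=[hinge,clip,quill]
Tick 4: prefer B, take peg from B; A=[drum,jar] B=[iron,node,disk,axle] C=[hinge,clip,quill,peg]
Tick 5: prefer A, take drum from A; A=[jar] B=[iron,node,disk,axle] C=[hinge,clip,quill,peg,drum]

Answer: hinge clip quill peg drum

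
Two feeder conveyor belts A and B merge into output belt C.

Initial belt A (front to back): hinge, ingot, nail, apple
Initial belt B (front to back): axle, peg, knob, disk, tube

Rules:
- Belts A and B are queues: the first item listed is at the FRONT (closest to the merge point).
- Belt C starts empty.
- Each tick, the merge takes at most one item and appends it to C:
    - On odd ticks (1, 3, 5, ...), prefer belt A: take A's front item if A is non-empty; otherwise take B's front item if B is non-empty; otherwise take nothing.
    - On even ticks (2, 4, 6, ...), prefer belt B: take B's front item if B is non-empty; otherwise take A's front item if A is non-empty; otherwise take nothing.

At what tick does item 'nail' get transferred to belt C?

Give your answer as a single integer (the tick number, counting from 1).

Answer: 5

Derivation:
Tick 1: prefer A, take hinge from A; A=[ingot,nail,apple] B=[axle,peg,knob,disk,tube] C=[hinge]
Tick 2: prefer B, take axle from B; A=[ingot,nail,apple] B=[peg,knob,disk,tube] C=[hinge,axle]
Tick 3: prefer A, take ingot from A; A=[nail,apple] B=[peg,knob,disk,tube] C=[hinge,axle,ingot]
Tick 4: prefer B, take peg from B; A=[nail,apple] B=[knob,disk,tube] C=[hinge,axle,ingot,peg]
Tick 5: prefer A, take nail from A; A=[apple] B=[knob,disk,tube] C=[hinge,axle,ingot,peg,nail]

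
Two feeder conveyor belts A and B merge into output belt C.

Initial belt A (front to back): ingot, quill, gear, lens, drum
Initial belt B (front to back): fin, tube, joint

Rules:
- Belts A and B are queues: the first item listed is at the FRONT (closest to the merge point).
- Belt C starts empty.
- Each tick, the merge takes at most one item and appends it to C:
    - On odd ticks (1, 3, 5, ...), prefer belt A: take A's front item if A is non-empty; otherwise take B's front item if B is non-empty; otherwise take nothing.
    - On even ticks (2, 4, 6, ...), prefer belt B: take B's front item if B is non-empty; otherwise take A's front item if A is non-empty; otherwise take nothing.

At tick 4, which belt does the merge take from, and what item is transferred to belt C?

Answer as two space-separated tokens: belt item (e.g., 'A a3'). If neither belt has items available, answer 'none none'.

Tick 1: prefer A, take ingot from A; A=[quill,gear,lens,drum] B=[fin,tube,joint] C=[ingot]
Tick 2: prefer B, take fin from B; A=[quill,gear,lens,drum] B=[tube,joint] C=[ingot,fin]
Tick 3: prefer A, take quill from A; A=[gear,lens,drum] B=[tube,joint] C=[ingot,fin,quill]
Tick 4: prefer B, take tube from B; A=[gear,lens,drum] B=[joint] C=[ingot,fin,quill,tube]

Answer: B tube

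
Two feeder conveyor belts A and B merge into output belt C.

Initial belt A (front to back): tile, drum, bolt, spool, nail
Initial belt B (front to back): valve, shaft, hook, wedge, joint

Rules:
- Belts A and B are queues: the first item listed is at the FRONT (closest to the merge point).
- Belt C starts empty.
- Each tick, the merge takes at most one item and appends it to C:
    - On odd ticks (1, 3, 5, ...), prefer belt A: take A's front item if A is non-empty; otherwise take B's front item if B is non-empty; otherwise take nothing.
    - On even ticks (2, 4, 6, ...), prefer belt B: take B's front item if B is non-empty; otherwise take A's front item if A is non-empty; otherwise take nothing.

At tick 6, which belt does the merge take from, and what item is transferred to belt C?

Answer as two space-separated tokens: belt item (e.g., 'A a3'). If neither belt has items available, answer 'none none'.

Tick 1: prefer A, take tile from A; A=[drum,bolt,spool,nail] B=[valve,shaft,hook,wedge,joint] C=[tile]
Tick 2: prefer B, take valve from B; A=[drum,bolt,spool,nail] B=[shaft,hook,wedge,joint] C=[tile,valve]
Tick 3: prefer A, take drum from A; A=[bolt,spool,nail] B=[shaft,hook,wedge,joint] C=[tile,valve,drum]
Tick 4: prefer B, take shaft from B; A=[bolt,spool,nail] B=[hook,wedge,joint] C=[tile,valve,drum,shaft]
Tick 5: prefer A, take bolt from A; A=[spool,nail] B=[hook,wedge,joint] C=[tile,valve,drum,shaft,bolt]
Tick 6: prefer B, take hook from B; A=[spool,nail] B=[wedge,joint] C=[tile,valve,drum,shaft,bolt,hook]

Answer: B hook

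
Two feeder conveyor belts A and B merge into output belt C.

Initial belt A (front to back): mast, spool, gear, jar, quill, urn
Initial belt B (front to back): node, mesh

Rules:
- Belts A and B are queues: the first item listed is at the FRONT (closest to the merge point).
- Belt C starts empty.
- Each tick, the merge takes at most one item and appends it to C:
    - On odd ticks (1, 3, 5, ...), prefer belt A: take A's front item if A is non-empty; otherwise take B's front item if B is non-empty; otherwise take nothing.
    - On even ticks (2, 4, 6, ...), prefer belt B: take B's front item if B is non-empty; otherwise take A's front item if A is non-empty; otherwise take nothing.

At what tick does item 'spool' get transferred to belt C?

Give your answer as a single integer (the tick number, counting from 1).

Tick 1: prefer A, take mast from A; A=[spool,gear,jar,quill,urn] B=[node,mesh] C=[mast]
Tick 2: prefer B, take node from B; A=[spool,gear,jar,quill,urn] B=[mesh] C=[mast,node]
Tick 3: prefer A, take spool from A; A=[gear,jar,quill,urn] B=[mesh] C=[mast,node,spool]

Answer: 3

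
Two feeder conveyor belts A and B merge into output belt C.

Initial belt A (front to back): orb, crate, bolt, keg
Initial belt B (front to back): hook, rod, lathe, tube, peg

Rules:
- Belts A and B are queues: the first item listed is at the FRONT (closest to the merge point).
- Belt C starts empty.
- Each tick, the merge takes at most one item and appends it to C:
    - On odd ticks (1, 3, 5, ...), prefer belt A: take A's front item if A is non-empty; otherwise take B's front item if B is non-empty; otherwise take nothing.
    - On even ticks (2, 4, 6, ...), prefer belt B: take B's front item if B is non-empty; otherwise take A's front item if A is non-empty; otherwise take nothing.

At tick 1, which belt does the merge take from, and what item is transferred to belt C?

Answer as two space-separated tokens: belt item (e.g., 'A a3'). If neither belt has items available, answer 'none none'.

Tick 1: prefer A, take orb from A; A=[crate,bolt,keg] B=[hook,rod,lathe,tube,peg] C=[orb]

Answer: A orb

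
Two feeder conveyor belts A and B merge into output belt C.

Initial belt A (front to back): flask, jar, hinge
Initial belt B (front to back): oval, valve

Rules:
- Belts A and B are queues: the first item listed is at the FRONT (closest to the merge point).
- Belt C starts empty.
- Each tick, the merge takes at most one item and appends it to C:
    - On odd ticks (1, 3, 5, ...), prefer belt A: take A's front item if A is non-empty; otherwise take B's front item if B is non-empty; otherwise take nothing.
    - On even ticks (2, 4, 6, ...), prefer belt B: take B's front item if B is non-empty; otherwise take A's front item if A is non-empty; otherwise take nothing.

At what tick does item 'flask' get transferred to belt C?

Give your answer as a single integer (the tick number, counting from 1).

Answer: 1

Derivation:
Tick 1: prefer A, take flask from A; A=[jar,hinge] B=[oval,valve] C=[flask]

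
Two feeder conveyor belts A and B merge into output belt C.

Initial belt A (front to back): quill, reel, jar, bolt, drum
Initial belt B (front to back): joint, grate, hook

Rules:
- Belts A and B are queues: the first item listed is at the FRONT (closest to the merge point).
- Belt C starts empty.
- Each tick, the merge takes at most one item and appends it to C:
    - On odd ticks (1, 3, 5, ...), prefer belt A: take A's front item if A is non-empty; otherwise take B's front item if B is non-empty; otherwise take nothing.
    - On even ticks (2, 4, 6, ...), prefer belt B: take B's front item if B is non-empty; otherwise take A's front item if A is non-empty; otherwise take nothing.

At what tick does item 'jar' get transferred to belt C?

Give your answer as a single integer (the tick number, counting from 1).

Tick 1: prefer A, take quill from A; A=[reel,jar,bolt,drum] B=[joint,grate,hook] C=[quill]
Tick 2: prefer B, take joint from B; A=[reel,jar,bolt,drum] B=[grate,hook] C=[quill,joint]
Tick 3: prefer A, take reel from A; A=[jar,bolt,drum] B=[grate,hook] C=[quill,joint,reel]
Tick 4: prefer B, take grate from B; A=[jar,bolt,drum] B=[hook] C=[quill,joint,reel,grate]
Tick 5: prefer A, take jar from A; A=[bolt,drum] B=[hook] C=[quill,joint,reel,grate,jar]

Answer: 5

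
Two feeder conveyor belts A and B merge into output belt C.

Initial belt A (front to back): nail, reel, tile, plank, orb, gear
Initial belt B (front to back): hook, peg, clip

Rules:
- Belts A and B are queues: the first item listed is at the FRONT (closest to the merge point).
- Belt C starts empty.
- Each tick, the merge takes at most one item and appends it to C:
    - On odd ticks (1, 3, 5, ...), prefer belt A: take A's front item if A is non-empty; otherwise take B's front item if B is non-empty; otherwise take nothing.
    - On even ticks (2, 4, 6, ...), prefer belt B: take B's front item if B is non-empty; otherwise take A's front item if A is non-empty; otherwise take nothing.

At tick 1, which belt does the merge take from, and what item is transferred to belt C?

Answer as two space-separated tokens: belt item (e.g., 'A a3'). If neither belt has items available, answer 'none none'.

Tick 1: prefer A, take nail from A; A=[reel,tile,plank,orb,gear] B=[hook,peg,clip] C=[nail]

Answer: A nail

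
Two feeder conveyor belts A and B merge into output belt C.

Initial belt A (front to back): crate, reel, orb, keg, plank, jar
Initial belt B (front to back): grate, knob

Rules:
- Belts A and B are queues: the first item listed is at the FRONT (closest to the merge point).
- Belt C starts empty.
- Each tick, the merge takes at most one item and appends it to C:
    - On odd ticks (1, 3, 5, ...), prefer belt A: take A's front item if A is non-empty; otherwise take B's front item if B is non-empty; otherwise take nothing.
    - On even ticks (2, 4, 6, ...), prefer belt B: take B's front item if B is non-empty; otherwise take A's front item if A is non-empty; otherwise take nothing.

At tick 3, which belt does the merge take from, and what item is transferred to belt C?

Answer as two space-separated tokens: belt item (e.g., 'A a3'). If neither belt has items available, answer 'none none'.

Tick 1: prefer A, take crate from A; A=[reel,orb,keg,plank,jar] B=[grate,knob] C=[crate]
Tick 2: prefer B, take grate from B; A=[reel,orb,keg,plank,jar] B=[knob] C=[crate,grate]
Tick 3: prefer A, take reel from A; A=[orb,keg,plank,jar] B=[knob] C=[crate,grate,reel]

Answer: A reel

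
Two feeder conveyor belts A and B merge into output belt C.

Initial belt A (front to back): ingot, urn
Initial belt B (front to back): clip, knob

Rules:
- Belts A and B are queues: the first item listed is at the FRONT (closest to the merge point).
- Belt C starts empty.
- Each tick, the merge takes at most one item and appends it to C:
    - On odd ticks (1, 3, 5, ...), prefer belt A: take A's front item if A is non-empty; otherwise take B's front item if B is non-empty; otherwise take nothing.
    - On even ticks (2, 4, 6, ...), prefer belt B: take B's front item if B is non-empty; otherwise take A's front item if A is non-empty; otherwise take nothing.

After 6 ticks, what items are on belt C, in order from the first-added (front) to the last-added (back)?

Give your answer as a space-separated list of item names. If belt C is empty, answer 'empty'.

Answer: ingot clip urn knob

Derivation:
Tick 1: prefer A, take ingot from A; A=[urn] B=[clip,knob] C=[ingot]
Tick 2: prefer B, take clip from B; A=[urn] B=[knob] C=[ingot,clip]
Tick 3: prefer A, take urn from A; A=[-] B=[knob] C=[ingot,clip,urn]
Tick 4: prefer B, take knob from B; A=[-] B=[-] C=[ingot,clip,urn,knob]
Tick 5: prefer A, both empty, nothing taken; A=[-] B=[-] C=[ingot,clip,urn,knob]
Tick 6: prefer B, both empty, nothing taken; A=[-] B=[-] C=[ingot,clip,urn,knob]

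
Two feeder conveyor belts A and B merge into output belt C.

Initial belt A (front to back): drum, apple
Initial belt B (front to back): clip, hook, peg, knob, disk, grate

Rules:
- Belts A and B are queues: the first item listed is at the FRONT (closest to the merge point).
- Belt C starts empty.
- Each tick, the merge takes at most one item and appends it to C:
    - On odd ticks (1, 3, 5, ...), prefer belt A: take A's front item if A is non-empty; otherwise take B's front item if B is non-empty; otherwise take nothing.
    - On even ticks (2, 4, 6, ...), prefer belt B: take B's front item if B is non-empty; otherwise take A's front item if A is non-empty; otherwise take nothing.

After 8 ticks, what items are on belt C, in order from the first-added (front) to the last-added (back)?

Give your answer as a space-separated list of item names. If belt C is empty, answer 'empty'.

Answer: drum clip apple hook peg knob disk grate

Derivation:
Tick 1: prefer A, take drum from A; A=[apple] B=[clip,hook,peg,knob,disk,grate] C=[drum]
Tick 2: prefer B, take clip from B; A=[apple] B=[hook,peg,knob,disk,grate] C=[drum,clip]
Tick 3: prefer A, take apple from A; A=[-] B=[hook,peg,knob,disk,grate] C=[drum,clip,apple]
Tick 4: prefer B, take hook from B; A=[-] B=[peg,knob,disk,grate] C=[drum,clip,apple,hook]
Tick 5: prefer A, take peg from B; A=[-] B=[knob,disk,grate] C=[drum,clip,apple,hook,peg]
Tick 6: prefer B, take knob from B; A=[-] B=[disk,grate] C=[drum,clip,apple,hook,peg,knob]
Tick 7: prefer A, take disk from B; A=[-] B=[grate] C=[drum,clip,apple,hook,peg,knob,disk]
Tick 8: prefer B, take grate from B; A=[-] B=[-] C=[drum,clip,apple,hook,peg,knob,disk,grate]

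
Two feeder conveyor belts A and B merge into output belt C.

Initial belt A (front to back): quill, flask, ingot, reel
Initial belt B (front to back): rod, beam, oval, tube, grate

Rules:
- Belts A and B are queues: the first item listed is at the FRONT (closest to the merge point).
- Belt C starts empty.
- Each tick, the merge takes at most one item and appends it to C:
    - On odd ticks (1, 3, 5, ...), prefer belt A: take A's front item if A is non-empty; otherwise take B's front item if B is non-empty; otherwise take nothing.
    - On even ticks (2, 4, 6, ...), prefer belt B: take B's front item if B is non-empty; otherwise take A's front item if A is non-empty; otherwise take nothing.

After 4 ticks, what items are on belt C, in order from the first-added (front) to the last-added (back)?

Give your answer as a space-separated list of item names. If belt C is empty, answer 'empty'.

Answer: quill rod flask beam

Derivation:
Tick 1: prefer A, take quill from A; A=[flask,ingot,reel] B=[rod,beam,oval,tube,grate] C=[quill]
Tick 2: prefer B, take rod from B; A=[flask,ingot,reel] B=[beam,oval,tube,grate] C=[quill,rod]
Tick 3: prefer A, take flask from A; A=[ingot,reel] B=[beam,oval,tube,grate] C=[quill,rod,flask]
Tick 4: prefer B, take beam from B; A=[ingot,reel] B=[oval,tube,grate] C=[quill,rod,flask,beam]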